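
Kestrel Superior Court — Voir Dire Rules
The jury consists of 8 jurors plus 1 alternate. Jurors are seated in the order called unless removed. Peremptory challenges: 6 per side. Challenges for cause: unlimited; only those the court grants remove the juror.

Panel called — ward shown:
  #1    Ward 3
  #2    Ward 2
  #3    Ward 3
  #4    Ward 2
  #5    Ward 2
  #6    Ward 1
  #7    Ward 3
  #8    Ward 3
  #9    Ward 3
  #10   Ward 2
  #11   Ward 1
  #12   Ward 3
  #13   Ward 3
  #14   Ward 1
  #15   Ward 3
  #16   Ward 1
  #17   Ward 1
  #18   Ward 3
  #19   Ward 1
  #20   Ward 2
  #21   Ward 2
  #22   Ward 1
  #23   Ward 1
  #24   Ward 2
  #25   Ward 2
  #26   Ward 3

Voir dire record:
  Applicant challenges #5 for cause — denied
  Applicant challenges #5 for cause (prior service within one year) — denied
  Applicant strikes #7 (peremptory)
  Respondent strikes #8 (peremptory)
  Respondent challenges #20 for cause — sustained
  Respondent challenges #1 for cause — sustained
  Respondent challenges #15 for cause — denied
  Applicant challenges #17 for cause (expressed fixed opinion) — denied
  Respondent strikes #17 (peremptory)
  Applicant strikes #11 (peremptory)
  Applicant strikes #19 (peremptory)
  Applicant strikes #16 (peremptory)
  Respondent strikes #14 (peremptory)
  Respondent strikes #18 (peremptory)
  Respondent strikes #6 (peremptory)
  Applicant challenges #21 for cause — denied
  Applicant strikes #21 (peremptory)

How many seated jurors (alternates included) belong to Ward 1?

0

Removed: #1, #6, #7, #8, #11, #14, #16, #17, #18, #19, #20, #21.
Seated (9 incl. alternates): #2, #3, #4, #5, #9, #10, #12, #13, #15.
None of those are in Ward 1 → 0.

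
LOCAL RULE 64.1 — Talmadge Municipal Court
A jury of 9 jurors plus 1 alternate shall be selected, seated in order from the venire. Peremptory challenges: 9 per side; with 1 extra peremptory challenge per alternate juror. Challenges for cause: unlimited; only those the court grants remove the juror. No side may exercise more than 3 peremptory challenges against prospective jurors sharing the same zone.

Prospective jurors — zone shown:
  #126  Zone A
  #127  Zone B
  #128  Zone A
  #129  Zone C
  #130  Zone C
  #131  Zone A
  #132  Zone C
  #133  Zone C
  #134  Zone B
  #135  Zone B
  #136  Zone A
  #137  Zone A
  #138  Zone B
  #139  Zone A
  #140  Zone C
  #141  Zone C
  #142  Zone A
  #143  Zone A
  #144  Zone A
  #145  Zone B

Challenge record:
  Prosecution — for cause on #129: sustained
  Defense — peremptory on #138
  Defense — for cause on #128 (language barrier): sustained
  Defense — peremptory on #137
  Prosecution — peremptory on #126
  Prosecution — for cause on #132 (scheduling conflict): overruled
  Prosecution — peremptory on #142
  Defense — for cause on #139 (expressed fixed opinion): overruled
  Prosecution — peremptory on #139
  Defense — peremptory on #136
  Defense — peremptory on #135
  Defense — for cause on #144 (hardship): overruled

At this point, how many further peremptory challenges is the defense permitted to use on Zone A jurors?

1

Defense peremptories so far: #138, #137, #136, #135 — 4 of 10 used, 6 left overall.
Against Zone A: #137, #136 — 2 used; per-zone cap 3 leaves 1.
Binding limit: min(6, 1) = 1.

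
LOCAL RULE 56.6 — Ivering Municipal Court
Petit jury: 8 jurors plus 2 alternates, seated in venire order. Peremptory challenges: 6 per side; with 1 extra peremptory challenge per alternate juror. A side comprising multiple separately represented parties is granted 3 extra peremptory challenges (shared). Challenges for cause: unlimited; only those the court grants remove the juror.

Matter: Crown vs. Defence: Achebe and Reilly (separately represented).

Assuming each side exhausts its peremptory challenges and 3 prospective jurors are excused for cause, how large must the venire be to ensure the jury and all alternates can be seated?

Seats to fill: 8 + 2 alternates = 10.
Peremptories — Crown: 6 + 1×2 = 8; Defence: 6 + 1×2 + 3 = 11; total 19.
For-cause removals: 3.
Minimum venire: 10 + 19 + 3 = 32.

32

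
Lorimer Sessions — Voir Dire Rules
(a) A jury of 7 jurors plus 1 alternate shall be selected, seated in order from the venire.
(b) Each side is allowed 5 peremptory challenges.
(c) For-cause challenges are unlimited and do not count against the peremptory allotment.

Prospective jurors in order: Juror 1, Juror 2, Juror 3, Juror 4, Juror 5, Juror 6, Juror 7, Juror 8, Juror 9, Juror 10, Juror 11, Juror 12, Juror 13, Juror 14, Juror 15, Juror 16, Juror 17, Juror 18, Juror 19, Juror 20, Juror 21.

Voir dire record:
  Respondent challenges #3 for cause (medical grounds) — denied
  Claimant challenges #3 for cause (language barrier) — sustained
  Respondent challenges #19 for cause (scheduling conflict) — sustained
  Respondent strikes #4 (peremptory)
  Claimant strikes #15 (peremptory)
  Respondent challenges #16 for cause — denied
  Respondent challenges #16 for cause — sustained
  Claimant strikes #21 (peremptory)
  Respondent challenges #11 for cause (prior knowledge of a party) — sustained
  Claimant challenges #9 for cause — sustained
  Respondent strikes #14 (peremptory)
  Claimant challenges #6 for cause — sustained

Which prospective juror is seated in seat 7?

Removed: #3, #4, #6, #9, #11, #14, #15, #16, #19, #21.
Filling seats in venire order through position 7: #1, #2, #5, #7, #8, #10, #12.
So seat 7 is #12.

12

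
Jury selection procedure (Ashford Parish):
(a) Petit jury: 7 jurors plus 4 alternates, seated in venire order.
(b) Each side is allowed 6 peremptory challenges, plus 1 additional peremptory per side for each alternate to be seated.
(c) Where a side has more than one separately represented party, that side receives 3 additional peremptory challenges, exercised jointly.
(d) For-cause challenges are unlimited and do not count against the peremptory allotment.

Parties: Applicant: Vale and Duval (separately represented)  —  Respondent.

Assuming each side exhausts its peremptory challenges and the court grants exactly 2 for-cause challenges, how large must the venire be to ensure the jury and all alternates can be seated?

36

Seats to fill: 7 + 4 alternates = 11.
Peremptories — Applicant: 6 + 1×4 + 3 = 13; Respondent: 6 + 1×4 = 10; total 23.
For-cause removals: 2.
Minimum venire: 11 + 23 + 2 = 36.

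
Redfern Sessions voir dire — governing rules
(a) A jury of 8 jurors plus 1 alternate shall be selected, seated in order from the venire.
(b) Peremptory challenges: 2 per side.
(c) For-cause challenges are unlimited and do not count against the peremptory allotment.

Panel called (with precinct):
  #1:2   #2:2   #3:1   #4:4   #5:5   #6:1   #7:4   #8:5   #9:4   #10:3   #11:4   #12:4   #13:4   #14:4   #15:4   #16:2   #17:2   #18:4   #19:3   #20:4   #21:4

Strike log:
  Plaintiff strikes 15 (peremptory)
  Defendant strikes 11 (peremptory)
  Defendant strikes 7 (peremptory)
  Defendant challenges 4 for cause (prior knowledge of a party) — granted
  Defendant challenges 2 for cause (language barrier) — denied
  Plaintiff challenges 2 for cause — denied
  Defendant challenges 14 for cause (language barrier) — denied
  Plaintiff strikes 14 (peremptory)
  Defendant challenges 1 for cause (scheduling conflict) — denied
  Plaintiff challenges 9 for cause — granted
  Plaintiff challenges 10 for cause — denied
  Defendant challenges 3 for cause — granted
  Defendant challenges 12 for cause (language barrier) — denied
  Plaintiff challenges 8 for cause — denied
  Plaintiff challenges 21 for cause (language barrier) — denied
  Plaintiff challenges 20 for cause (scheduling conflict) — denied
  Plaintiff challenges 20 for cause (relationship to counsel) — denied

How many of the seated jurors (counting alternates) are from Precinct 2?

3

Removed: #3, #4, #7, #9, #11, #14, #15.
Seated (9 incl. alternates): #1, #2, #5, #6, #8, #10, #12, #13, #16.
Of those, in Precinct 2: #1, #2, #16 → 3.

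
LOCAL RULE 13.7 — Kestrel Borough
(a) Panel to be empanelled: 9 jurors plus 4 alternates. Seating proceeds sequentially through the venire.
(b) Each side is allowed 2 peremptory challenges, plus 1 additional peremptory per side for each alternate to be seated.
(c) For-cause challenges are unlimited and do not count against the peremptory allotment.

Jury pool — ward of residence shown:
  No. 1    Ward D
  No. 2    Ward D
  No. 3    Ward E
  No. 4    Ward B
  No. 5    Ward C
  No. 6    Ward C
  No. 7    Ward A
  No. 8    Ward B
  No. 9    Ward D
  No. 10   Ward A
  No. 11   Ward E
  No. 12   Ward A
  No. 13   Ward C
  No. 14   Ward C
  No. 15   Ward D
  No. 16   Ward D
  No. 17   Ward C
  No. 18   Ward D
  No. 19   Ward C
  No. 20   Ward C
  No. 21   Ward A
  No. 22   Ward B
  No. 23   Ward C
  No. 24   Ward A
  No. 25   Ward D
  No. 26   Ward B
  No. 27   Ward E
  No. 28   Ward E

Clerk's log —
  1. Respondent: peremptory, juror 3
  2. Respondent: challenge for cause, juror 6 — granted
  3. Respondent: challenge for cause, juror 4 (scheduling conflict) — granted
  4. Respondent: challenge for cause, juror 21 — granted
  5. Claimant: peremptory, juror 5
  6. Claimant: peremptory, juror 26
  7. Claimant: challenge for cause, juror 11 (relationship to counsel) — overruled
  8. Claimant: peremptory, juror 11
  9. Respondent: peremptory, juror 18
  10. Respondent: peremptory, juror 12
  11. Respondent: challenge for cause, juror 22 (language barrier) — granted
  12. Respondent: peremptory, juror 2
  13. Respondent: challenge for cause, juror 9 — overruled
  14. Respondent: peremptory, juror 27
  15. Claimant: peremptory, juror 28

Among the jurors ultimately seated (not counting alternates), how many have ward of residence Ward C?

Removed: #2, #3, #4, #5, #6, #11, #12, #18, #21, #22, #26, #27, #28.
Seated jurors 1–9: #1, #7, #8, #9, #10, #13, #14, #15, #16 (alternates #17, #19, #20, #23 not counted).
Of those, in Ward C: #13, #14 → 2.

2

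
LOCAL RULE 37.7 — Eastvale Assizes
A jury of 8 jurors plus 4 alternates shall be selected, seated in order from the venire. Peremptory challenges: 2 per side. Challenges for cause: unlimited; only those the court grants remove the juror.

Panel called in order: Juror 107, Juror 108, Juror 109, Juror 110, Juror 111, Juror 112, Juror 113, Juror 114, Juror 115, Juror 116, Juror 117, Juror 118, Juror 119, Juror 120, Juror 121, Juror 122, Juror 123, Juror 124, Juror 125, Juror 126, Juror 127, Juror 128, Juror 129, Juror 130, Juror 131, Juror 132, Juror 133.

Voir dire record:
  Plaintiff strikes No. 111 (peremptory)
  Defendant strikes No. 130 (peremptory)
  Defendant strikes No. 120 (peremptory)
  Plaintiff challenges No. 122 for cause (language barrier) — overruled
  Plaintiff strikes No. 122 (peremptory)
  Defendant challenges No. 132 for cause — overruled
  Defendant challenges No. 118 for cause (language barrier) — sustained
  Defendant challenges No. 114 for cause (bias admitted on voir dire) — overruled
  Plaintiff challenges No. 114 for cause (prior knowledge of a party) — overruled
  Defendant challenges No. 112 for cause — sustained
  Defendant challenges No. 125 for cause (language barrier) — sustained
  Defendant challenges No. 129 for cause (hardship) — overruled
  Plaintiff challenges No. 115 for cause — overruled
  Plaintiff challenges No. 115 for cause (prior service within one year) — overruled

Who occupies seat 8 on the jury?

116

Removed: #111, #112, #118, #120, #122, #125, #130. (#114, #115, #129, #132 stay — for-cause denied.)
Seating in order: seats 1–8 → #107, #108, #109, #110, #113, #114, #115, #116; alternates → #117, #119, #121, #123.
So seat 8 is #116.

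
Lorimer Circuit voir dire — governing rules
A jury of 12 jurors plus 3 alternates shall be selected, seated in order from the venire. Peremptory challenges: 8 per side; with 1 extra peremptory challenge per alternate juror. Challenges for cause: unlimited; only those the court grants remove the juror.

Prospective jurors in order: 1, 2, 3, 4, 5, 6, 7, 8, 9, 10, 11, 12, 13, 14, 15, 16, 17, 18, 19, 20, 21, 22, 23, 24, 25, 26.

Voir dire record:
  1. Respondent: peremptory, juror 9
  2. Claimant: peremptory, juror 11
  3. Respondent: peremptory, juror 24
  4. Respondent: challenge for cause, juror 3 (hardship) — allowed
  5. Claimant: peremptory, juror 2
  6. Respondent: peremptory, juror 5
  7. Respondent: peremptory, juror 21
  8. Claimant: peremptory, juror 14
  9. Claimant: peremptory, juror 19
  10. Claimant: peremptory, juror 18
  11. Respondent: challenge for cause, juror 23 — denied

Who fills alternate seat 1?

Removed: #2, #3, #5, #9, #11, #14, #18, #19, #21, #24. (#23 stays — for-cause denied.)
Seating in order: seats 1–12 → #1, #4, #6, #7, #8, #10, #12, #13, #15, #16, #17, #20; alternates → #22, #23, #25.
So alternate 1 is #22.

22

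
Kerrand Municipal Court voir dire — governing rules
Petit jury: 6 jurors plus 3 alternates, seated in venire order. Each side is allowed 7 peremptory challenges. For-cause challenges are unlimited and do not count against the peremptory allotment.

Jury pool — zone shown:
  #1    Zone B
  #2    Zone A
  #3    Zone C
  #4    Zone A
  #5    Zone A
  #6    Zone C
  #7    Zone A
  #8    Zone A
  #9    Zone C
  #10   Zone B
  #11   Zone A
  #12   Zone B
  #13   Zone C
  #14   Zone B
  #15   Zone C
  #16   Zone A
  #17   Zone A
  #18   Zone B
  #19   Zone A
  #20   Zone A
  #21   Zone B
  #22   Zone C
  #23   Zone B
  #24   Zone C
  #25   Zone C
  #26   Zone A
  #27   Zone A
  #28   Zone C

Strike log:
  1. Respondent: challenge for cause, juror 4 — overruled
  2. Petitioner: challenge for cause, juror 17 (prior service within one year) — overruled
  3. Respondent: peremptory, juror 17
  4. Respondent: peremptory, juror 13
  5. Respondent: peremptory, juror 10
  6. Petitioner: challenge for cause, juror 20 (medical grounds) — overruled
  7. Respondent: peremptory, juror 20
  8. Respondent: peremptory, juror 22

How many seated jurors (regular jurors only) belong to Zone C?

Removed: #10, #13, #17, #20, #22.
Seated jurors 1–6: #1, #2, #3, #4, #5, #6 (alternates #7, #8, #9 not counted).
Of those, in Zone C: #3, #6 → 2.

2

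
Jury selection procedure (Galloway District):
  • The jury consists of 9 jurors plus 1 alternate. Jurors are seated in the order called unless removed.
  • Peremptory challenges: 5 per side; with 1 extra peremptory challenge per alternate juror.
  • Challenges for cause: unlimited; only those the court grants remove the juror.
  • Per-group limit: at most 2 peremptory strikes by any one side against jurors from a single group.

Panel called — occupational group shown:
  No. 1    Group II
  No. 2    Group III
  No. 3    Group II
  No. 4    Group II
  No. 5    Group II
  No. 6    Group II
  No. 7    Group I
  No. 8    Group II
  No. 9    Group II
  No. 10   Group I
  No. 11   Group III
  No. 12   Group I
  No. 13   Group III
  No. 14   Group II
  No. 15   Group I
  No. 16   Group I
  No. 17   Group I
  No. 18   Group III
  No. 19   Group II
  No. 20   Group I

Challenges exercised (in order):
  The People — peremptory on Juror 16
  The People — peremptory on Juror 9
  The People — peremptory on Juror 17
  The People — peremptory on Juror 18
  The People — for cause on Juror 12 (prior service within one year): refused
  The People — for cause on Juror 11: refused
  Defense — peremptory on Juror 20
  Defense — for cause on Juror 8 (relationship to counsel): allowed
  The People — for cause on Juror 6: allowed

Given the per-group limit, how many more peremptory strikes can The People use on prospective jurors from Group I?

0

The People peremptories so far: #16, #9, #17, #18 — 4 of 6 used, 2 left overall.
Against Group I: #16, #17 — 2 used; per-group cap 2 leaves 0.
Binding limit: min(2, 0) = 0.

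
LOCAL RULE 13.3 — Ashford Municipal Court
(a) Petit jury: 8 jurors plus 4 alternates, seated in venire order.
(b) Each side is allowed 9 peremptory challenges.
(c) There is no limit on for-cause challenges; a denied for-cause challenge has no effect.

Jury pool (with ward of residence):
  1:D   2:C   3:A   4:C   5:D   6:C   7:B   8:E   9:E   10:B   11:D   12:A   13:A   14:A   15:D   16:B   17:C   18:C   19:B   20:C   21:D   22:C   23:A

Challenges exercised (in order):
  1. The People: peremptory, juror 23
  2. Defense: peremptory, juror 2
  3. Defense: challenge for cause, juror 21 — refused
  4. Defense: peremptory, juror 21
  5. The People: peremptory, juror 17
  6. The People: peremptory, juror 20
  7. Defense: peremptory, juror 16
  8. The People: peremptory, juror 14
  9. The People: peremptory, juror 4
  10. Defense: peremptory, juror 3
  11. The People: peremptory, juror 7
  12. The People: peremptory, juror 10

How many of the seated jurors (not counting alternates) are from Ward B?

0

Removed: #2, #3, #4, #7, #10, #14, #16, #17, #20, #21, #23.
Seated jurors 1–8: #1, #5, #6, #8, #9, #11, #12, #13 (alternates #15, #18, #19, #22 not counted).
None of those are in Ward B → 0.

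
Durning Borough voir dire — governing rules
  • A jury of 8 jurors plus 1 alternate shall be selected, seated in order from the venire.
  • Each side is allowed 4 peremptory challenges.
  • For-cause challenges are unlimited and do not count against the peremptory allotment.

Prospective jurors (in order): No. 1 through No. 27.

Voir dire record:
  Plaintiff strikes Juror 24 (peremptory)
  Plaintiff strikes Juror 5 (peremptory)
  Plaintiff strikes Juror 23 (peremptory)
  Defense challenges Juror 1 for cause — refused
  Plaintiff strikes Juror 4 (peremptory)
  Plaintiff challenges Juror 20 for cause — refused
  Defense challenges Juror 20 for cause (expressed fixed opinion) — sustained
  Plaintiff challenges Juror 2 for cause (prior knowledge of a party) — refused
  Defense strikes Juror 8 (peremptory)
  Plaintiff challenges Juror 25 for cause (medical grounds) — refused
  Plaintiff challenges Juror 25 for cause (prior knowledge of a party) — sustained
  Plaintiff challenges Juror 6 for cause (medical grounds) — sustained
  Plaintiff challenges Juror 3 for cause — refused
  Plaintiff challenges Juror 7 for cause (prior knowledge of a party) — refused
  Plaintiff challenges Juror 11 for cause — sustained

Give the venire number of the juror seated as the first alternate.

14

Removed: #4, #5, #6, #8, #11, #20, #23, #24, #25. (#1, #2, #3, #7 stay — for-cause denied.)
Filling seats in venire order through position 9: #1, #2, #3, #7, #9, #10, #12, #13, #14.
So alternate 1 is #14.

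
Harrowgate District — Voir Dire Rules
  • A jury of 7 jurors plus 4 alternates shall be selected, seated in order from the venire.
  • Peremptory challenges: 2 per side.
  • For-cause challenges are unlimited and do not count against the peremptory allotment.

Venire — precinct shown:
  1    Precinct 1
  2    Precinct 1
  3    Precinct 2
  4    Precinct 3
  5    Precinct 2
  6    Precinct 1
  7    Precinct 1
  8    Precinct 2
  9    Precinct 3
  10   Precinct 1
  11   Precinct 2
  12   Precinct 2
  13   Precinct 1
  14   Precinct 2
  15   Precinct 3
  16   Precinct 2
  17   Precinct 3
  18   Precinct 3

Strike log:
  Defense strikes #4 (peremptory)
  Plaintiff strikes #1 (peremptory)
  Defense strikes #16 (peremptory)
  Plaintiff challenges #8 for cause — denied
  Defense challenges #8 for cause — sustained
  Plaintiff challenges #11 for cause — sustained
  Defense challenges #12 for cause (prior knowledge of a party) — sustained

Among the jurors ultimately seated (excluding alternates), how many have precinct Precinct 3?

1

Removed: #1, #4, #8, #11, #12, #16.
Seated jurors 1–7: #2, #3, #5, #6, #7, #9, #10 (alternates #13, #14, #15, #17 not counted).
Of those, in Precinct 3: #9 → 1.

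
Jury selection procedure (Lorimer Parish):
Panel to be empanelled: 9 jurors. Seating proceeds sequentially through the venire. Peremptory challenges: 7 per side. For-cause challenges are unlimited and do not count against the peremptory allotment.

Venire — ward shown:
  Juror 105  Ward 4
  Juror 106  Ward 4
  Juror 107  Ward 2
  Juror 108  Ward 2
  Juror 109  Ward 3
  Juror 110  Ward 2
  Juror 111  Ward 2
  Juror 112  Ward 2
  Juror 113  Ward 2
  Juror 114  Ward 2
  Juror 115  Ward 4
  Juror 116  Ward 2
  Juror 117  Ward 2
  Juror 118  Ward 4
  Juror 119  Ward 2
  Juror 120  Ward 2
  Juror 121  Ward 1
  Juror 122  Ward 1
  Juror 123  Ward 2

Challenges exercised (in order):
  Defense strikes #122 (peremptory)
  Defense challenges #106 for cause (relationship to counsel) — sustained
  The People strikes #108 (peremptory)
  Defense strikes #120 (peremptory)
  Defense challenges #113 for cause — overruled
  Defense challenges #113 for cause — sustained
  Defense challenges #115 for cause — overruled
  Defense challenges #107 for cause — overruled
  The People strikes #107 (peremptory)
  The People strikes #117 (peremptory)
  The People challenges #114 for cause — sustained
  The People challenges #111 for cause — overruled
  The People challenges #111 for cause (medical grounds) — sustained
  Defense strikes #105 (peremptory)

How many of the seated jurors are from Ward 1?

1

Removed: #105, #106, #107, #108, #111, #113, #114, #117, #120, #122.
Seated jurors 1–9: #109, #110, #112, #115, #116, #118, #119, #121, #123.
Of those, in Ward 1: #121 → 1.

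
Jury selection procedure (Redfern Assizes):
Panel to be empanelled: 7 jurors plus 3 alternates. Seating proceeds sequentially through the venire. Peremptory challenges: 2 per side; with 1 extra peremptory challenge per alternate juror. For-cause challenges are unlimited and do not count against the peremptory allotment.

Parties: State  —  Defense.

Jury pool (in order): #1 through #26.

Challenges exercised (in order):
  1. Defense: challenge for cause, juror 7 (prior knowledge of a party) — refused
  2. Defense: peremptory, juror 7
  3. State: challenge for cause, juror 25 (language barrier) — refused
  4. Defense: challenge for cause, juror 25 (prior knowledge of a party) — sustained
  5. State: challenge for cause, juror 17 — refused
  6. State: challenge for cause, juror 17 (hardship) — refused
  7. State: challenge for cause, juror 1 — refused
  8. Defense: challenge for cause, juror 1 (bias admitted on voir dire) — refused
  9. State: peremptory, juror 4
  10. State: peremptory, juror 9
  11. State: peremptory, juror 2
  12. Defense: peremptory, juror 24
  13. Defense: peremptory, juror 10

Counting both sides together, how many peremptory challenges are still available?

4

State allotment: 2 base + 1 × 3 alternates = 5. Defense allotment: 2 base + 1 × 3 alternates = 5.
State peremptories used: #4, #9, #2 — 3 (for-cause on #25, #17, #17, #1 don't count).
Defense peremptories used: #7, #24, #10 — 3 (for-cause on #7, #25, #1 don't count).
Remaining: (5 − 3) + (5 − 3) = 4.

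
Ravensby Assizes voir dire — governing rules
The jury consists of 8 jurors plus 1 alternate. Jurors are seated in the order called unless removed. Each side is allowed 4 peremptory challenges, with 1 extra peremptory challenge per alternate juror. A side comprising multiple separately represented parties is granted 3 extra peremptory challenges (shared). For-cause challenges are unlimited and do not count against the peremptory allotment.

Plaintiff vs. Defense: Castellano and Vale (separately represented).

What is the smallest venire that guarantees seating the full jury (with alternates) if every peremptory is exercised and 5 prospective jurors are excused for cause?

27

Seats to fill: 8 + 1 alternates = 9.
Peremptories — Plaintiff: 4 + 1×1 = 5; Defense: 4 + 1×1 + 3 = 8; total 13.
For-cause removals: 5.
Minimum venire: 9 + 13 + 5 = 27.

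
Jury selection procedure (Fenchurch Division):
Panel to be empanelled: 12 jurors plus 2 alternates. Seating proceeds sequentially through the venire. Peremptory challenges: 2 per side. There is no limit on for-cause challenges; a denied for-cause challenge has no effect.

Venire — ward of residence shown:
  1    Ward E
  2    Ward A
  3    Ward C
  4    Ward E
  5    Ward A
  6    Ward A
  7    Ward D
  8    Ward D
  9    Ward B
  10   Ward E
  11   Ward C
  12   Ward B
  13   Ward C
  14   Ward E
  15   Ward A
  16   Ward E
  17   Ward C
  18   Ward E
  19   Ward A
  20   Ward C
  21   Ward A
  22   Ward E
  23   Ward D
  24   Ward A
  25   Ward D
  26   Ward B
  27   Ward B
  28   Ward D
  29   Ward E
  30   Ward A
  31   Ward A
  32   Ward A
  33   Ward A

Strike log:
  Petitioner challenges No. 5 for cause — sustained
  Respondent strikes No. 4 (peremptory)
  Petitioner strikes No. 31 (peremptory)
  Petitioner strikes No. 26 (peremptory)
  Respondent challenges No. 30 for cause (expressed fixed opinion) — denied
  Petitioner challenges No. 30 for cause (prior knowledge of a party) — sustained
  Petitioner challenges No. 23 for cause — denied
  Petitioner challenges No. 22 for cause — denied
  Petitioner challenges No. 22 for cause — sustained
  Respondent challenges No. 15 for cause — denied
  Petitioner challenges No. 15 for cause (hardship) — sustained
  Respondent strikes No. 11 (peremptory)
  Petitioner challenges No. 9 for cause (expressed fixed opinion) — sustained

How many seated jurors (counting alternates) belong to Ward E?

5

Removed: #4, #5, #9, #11, #15, #22, #26, #30, #31.
Seated (14 incl. alternates): #1, #2, #3, #6, #7, #8, #10, #12, #13, #14, #16, #17, #18, #19.
Of those, in Ward E: #1, #10, #14, #16, #18 → 5.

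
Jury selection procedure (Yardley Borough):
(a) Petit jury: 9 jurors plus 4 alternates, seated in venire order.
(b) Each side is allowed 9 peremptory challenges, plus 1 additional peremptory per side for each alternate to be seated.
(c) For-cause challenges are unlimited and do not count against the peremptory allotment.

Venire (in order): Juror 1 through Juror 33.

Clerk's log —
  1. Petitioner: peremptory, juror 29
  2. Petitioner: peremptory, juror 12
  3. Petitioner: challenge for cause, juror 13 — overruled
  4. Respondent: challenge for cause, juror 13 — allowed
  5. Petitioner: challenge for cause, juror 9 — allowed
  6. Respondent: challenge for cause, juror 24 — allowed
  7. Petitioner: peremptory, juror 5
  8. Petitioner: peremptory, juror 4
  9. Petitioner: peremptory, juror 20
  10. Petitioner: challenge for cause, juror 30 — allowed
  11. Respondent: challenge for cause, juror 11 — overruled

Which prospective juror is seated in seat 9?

14

Removed: #4, #5, #9, #12, #13, #20, #24, #29, #30. (#11 stays — for-cause denied.)
Seating in order: seats 1–9 → #1, #2, #3, #6, #7, #8, #10, #11, #14; alternates → #15, #16, #17, #18.
So seat 9 is #14.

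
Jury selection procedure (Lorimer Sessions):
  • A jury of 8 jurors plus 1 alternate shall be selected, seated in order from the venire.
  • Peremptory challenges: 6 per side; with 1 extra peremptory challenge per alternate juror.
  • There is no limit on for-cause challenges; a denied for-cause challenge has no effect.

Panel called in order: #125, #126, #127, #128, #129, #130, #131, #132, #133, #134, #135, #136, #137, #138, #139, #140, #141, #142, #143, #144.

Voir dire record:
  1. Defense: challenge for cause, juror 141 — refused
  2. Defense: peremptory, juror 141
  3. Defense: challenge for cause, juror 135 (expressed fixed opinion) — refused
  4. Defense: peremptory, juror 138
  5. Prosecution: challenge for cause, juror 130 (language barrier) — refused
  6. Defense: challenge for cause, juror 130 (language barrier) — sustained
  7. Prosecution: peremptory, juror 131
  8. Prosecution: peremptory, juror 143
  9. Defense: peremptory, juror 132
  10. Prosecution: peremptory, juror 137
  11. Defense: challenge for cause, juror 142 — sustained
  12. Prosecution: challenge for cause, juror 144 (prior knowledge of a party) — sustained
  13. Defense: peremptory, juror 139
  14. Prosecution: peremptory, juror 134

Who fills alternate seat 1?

140

Removed: #130, #131, #132, #134, #137, #138, #139, #141, #142, #143, #144. (#135 stays — for-cause denied.)
Seating in order: seats 1–8 → #125, #126, #127, #128, #129, #133, #135, #136; alternates → #140.
So alternate 1 is #140.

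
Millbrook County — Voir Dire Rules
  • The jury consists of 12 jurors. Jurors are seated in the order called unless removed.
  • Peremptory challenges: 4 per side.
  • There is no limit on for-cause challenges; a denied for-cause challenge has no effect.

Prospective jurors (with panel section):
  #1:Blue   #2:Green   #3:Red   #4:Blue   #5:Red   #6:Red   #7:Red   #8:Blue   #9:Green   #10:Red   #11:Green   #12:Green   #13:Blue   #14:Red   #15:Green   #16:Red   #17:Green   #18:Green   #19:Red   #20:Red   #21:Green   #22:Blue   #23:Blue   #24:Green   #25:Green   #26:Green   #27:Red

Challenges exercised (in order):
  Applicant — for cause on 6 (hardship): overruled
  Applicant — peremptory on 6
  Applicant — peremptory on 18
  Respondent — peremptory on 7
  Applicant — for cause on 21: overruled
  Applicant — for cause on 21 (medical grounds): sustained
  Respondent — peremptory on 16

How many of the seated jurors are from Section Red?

4

Removed: #6, #7, #16, #18, #21.
Seated jurors 1–12: #1, #2, #3, #4, #5, #8, #9, #10, #11, #12, #13, #14.
Of those, in Section Red: #3, #5, #10, #14 → 4.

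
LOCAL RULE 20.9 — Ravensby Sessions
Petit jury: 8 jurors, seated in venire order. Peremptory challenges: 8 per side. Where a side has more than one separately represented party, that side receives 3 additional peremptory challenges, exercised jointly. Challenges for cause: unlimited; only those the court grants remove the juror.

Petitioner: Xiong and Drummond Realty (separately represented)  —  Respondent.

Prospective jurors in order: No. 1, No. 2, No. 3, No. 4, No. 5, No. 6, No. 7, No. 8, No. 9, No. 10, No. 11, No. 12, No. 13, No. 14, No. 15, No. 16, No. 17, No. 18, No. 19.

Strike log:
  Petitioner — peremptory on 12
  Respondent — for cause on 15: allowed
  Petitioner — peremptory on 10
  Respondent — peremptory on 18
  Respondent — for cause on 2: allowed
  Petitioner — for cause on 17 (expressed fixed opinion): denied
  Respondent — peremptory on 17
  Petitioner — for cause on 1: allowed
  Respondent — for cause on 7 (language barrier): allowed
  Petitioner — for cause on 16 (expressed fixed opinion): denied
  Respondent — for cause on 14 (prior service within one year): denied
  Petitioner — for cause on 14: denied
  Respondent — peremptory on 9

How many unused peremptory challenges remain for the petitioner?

Petitioner allotment: 8 base + 3 multi-party = 11.
Petitioner peremptories used: #12, #10 — 2 (for-cause on #17, #1, #16, #14 don't count).
Remaining: 11 − 2 = 9.

9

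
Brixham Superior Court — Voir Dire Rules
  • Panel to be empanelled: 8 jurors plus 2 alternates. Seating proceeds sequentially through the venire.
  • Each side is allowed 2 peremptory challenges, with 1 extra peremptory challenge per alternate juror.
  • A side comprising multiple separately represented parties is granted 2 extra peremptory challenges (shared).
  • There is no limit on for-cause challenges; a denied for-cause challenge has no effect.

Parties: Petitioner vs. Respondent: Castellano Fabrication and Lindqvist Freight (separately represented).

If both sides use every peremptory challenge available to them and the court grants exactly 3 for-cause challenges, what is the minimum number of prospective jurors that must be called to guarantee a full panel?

Seats to fill: 8 + 2 alternates = 10.
Peremptories — Petitioner: 2 + 1×2 = 4; Respondent: 2 + 1×2 + 2 = 6; total 10.
For-cause removals: 3.
Minimum venire: 10 + 10 + 3 = 23.

23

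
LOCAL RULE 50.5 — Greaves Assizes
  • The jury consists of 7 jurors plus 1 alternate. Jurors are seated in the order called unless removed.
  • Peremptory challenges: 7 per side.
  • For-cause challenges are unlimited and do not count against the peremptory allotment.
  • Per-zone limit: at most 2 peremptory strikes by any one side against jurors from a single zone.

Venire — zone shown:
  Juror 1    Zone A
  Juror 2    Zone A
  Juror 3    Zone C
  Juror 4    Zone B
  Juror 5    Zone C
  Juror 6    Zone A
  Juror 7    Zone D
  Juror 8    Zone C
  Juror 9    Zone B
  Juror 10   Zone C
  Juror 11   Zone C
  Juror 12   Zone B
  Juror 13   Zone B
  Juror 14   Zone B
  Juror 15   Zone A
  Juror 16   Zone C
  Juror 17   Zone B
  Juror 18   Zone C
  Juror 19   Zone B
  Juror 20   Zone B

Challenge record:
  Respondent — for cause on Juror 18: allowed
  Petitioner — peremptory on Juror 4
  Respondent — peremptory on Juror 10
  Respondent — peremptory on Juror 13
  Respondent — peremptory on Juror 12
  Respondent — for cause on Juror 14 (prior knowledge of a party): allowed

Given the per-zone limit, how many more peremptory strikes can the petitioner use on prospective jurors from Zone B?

Petitioner peremptories so far: #4 — 1 of 7 used, 6 left overall.
Against Zone B: #4 — 1 used; per-zone cap 2 leaves 1.
Binding limit: min(6, 1) = 1.

1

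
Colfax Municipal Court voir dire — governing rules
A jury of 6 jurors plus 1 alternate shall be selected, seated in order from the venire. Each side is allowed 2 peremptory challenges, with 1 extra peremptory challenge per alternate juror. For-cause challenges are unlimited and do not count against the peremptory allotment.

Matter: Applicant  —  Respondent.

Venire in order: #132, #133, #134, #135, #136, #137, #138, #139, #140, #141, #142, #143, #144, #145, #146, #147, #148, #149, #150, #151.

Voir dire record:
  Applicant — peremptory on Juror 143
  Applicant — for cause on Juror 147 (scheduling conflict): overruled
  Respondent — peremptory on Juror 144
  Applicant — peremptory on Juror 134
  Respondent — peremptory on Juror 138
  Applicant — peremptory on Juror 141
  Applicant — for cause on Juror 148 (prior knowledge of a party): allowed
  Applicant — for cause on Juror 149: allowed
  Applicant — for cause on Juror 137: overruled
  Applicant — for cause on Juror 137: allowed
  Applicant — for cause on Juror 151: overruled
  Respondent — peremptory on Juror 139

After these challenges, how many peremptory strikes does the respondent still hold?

0

Respondent allotment: 2 base + 1 × 1 alternate = 3.
Respondent peremptories used: #144, #138, #139 — 3.
Remaining: 3 − 3 = 0.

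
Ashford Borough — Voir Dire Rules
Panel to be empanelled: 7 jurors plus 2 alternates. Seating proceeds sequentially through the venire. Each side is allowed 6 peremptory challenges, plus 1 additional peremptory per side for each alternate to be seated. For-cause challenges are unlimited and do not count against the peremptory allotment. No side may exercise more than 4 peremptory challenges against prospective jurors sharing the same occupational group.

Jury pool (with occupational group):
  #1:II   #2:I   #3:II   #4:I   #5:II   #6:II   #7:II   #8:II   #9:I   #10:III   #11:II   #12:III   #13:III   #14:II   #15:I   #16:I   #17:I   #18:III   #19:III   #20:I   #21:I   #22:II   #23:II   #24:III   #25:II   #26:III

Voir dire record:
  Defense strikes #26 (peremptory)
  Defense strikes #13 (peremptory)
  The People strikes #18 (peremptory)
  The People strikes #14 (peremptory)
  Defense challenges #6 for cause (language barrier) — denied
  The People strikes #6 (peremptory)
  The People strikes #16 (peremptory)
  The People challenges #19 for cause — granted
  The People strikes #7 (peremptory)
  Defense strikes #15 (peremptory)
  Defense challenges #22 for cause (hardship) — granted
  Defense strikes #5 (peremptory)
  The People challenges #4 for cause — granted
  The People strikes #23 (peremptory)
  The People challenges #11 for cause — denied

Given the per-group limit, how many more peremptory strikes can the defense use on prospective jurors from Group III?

2

Defense peremptories so far: #26, #13, #15, #5 — 4 of 8 used, 4 left overall.
Against Group III: #26, #13 — 2 used; per-group cap 4 leaves 2.
Binding limit: min(4, 2) = 2.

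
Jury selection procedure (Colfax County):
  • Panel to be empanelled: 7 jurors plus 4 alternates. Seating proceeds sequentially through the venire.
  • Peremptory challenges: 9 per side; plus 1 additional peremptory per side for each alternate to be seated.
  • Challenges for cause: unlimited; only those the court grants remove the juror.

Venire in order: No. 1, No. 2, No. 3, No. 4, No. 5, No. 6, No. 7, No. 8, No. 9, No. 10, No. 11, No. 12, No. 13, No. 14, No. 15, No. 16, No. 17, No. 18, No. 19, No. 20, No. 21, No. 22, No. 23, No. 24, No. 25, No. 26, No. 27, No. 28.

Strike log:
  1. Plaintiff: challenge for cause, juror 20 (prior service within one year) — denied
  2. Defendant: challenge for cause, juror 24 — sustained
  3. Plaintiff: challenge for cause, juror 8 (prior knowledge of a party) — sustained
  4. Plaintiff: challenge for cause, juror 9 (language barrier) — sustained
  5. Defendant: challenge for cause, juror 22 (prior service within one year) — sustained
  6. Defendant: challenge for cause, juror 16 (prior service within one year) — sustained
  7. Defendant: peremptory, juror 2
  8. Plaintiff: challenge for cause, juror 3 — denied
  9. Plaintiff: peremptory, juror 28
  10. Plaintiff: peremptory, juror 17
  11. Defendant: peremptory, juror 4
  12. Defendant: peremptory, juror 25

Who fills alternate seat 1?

Removed: #2, #4, #8, #9, #16, #17, #22, #24, #25, #28. (#3, #20 stay — for-cause denied.)
Filling seats in venire order through position 8: #1, #3, #5, #6, #7, #10, #11, #12.
So alternate 1 is #12.

12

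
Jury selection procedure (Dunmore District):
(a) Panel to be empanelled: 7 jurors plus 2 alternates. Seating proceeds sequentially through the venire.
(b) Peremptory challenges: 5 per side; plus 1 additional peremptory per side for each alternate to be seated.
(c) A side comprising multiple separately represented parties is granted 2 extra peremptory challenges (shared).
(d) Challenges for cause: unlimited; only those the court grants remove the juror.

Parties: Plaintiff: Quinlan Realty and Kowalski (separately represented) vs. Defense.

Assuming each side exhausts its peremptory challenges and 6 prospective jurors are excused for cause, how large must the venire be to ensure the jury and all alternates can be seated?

31

Seats to fill: 7 + 2 alternates = 9.
Peremptories — Plaintiff: 5 + 1×2 + 2 = 9; Defense: 5 + 1×2 = 7; total 16.
For-cause removals: 6.
Minimum venire: 9 + 16 + 6 = 31.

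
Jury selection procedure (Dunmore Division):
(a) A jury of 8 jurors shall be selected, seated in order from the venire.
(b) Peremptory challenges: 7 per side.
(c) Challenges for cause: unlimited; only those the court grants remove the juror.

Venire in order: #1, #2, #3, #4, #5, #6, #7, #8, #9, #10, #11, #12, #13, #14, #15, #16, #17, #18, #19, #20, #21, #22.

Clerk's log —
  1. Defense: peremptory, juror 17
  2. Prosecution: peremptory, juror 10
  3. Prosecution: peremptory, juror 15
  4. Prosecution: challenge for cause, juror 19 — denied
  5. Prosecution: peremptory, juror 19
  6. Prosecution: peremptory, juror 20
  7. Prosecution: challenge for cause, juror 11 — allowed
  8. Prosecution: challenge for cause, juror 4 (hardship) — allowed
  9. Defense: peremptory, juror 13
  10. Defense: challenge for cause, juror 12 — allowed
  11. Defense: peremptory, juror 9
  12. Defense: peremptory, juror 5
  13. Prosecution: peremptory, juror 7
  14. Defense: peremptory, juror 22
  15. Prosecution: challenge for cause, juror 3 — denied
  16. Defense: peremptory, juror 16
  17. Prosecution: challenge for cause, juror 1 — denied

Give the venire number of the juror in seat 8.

Removed: #4, #5, #7, #9, #10, #11, #12, #13, #15, #16, #17, #19, #20, #22. (#1, #3 stay — for-cause denied.)
Seating in order: seats 1–8 → #1, #2, #3, #6, #8, #14, #18, #21.
So seat 8 is #21.

21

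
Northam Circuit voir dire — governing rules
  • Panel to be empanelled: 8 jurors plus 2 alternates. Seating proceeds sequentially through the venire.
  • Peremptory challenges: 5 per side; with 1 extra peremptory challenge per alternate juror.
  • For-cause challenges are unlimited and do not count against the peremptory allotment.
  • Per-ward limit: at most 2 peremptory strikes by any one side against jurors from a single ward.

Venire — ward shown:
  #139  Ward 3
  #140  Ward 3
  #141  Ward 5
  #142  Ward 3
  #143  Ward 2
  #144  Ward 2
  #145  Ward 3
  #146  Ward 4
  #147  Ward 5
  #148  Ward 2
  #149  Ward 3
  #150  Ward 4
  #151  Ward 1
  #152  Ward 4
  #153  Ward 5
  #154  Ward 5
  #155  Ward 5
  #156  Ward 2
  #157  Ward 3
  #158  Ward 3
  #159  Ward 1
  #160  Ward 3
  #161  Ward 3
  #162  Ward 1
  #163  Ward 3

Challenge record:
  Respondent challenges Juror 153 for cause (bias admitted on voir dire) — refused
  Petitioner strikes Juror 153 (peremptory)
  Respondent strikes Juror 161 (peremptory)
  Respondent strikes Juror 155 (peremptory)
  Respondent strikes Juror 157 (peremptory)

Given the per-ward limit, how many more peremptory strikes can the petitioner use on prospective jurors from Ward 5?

Petitioner peremptories so far: #153 — 1 of 7 used, 6 left overall.
Against Ward 5: #153 — 1 used; per-ward cap 2 leaves 1.
Binding limit: min(6, 1) = 1.

1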